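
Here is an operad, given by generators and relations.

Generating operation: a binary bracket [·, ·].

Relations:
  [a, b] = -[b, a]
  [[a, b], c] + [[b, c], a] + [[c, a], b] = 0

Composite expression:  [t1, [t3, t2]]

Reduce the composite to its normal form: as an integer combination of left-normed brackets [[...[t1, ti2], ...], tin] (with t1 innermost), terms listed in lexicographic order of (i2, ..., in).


-[[t1, t2], t3] + [[t1, t3], t2]


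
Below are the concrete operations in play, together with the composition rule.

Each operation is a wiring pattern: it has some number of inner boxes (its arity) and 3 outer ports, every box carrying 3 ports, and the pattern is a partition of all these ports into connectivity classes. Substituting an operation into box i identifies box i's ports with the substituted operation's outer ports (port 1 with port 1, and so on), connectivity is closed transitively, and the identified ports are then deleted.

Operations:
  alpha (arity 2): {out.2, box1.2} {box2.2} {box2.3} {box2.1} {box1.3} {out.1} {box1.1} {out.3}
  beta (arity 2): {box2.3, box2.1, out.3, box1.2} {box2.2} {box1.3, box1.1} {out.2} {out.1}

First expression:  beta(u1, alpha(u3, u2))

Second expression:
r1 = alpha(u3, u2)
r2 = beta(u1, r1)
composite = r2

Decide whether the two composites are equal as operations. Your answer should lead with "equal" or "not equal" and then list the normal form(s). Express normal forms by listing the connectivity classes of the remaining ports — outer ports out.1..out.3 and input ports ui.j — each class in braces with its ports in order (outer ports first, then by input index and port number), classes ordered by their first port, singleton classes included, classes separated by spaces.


The first expression reduces to {out.1} {out.2} {out.3, u1.2} {u1.1, u1.3} {u2.1} {u2.2} {u2.3} {u3.1} {u3.2} {u3.3}
The second expression reduces to {out.1} {out.2} {out.3, u1.2} {u1.1, u1.3} {u2.1} {u2.2} {u2.3} {u3.1} {u3.2} {u3.3}
Both agree, so they are equal.

equal; both compose to {out.1} {out.2} {out.3, u1.2} {u1.1, u1.3} {u2.1} {u2.2} {u2.3} {u3.1} {u3.2} {u3.3}


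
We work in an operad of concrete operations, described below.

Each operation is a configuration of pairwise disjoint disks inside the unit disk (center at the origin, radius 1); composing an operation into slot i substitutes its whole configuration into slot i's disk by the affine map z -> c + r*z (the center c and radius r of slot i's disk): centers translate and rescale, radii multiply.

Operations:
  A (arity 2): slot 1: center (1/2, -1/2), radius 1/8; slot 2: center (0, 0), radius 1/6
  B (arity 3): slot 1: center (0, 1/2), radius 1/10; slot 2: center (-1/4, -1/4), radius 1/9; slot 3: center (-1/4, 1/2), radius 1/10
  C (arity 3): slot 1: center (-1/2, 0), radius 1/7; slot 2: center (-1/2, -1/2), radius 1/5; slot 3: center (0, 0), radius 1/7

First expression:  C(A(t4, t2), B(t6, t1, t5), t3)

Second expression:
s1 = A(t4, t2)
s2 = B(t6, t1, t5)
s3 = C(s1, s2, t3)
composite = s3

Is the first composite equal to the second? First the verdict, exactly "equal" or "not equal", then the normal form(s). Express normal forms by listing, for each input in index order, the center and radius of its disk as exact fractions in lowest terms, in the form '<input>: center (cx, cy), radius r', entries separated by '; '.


equal; both compose to t1: center (-11/20, -11/20), radius 1/45; t2: center (-1/2, 0), radius 1/42; t3: center (0, 0), radius 1/7; t4: center (-3/7, -1/14), radius 1/56; t5: center (-11/20, -2/5), radius 1/50; t6: center (-1/2, -2/5), radius 1/50

Reducing the first expression gives t1: center (-11/20, -11/20), radius 1/45; t2: center (-1/2, 0), radius 1/42; t3: center (0, 0), radius 1/7; t4: center (-3/7, -1/14), radius 1/56; t5: center (-11/20, -2/5), radius 1/50; t6: center (-1/2, -2/5), radius 1/50
Reducing the second expression gives t1: center (-11/20, -11/20), radius 1/45; t2: center (-1/2, 0), radius 1/42; t3: center (0, 0), radius 1/7; t4: center (-3/7, -1/14), radius 1/56; t5: center (-11/20, -2/5), radius 1/50; t6: center (-1/2, -2/5), radius 1/50
Both agree, so they are equal.


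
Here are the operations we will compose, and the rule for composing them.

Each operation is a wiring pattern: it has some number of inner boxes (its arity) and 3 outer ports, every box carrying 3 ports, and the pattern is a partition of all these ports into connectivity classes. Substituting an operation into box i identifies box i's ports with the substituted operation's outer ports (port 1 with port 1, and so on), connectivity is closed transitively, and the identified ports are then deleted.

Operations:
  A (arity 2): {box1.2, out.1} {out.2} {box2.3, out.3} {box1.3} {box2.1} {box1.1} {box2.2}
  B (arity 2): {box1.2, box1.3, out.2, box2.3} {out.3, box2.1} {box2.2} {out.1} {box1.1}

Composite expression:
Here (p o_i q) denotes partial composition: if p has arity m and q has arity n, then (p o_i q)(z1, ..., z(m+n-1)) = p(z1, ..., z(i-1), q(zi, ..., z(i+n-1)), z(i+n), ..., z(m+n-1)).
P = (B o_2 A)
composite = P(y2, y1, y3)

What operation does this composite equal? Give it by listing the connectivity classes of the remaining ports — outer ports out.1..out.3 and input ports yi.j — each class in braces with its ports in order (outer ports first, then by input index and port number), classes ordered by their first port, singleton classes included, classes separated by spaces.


{out.1} {out.2, y2.2, y2.3, y3.3} {out.3, y1.2} {y1.1} {y1.3} {y2.1} {y3.1} {y3.2}


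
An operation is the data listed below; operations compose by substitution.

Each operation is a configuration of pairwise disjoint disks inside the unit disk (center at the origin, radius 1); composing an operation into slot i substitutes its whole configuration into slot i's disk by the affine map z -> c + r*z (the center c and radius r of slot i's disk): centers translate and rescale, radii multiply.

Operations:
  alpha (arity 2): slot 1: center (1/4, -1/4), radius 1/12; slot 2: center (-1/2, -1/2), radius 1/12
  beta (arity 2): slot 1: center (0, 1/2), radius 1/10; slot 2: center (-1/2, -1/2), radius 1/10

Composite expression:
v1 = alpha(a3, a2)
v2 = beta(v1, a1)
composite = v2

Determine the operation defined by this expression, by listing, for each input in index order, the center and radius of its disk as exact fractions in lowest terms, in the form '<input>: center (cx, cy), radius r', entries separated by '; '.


a1: center (-1/2, -1/2), radius 1/10; a2: center (-1/20, 9/20), radius 1/120; a3: center (1/40, 19/40), radius 1/120


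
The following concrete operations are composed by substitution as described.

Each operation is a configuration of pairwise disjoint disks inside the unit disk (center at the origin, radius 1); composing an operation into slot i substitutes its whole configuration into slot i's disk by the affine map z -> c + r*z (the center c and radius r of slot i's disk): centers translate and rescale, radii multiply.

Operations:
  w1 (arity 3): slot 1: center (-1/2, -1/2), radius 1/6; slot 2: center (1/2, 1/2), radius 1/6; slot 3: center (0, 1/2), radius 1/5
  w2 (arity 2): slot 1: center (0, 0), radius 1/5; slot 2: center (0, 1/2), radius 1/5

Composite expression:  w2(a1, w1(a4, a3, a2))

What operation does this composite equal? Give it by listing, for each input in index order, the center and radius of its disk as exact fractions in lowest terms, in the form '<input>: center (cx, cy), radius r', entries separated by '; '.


Only the slot chain above each a matters under w2; compose those maps.
input a1: applying the 1 nested substitution gives center (0, 0), radius 1/5
input a4: applying the 2 nested substitutions gives center (-1/10, 2/5), radius 1/30
input a3: applying the 2 nested substitutions gives center (1/10, 3/5), radius 1/30
input a2: applying the 2 nested substitutions gives center (0, 3/5), radius 1/25

a1: center (0, 0), radius 1/5; a2: center (0, 3/5), radius 1/25; a3: center (1/10, 3/5), radius 1/30; a4: center (-1/10, 2/5), radius 1/30


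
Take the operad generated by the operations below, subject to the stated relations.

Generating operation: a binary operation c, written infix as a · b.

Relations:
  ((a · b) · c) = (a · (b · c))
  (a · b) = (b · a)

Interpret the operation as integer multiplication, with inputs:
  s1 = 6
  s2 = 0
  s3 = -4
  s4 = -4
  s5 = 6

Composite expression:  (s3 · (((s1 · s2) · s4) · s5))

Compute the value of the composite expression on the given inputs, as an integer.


(s1 · s2) = 0
((s1 · s2) · s4) = 0
(((s1 · s2) · s4) · s5) = 0
(s3 · (((s1 · s2) · s4) · s5)) = 0

0


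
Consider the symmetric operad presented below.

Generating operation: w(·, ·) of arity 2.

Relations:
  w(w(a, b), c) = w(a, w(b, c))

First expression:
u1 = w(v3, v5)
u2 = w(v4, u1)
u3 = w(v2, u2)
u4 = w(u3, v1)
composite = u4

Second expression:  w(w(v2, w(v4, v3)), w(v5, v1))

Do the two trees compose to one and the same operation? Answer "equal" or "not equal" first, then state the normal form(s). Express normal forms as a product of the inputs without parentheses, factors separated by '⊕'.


equal: each reduces to v2 ⊕ v4 ⊕ v3 ⊕ v5 ⊕ v1

Normal form of the first expression: v2 ⊕ v4 ⊕ v3 ⊕ v5 ⊕ v1
Normal form of the second expression: v2 ⊕ v4 ⊕ v3 ⊕ v5 ⊕ v1
One common form — equal.


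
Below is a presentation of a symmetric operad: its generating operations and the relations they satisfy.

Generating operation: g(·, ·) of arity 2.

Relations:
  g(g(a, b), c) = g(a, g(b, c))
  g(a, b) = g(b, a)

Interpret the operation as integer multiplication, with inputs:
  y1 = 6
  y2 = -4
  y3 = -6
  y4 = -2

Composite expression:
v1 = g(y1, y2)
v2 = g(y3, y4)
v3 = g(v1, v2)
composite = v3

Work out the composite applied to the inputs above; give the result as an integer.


-288

g(y1, y2) = -24
g(y3, y4) = 12
g(g(y1, y2), g(y3, y4)) = -288


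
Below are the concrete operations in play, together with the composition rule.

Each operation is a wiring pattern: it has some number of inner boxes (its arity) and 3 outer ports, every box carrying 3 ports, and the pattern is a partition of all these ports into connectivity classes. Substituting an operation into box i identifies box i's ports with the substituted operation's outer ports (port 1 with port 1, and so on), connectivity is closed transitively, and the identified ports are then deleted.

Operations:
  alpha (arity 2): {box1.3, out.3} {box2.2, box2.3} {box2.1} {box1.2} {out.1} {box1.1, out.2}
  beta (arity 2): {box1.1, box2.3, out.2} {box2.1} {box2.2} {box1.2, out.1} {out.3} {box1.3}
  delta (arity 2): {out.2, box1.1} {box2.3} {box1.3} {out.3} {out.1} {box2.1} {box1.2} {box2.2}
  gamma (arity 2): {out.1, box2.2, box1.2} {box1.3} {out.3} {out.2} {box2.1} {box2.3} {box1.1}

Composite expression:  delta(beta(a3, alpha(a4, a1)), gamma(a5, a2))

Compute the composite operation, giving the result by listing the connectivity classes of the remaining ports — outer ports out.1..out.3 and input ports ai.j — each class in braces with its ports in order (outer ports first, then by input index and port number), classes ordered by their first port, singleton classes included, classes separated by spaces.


{out.1} {out.2, a3.2} {out.3} {a1.1} {a1.2, a1.3} {a2.1} {a2.2, a5.2} {a2.3} {a3.1, a4.3} {a3.3} {a4.1} {a4.2} {a5.1} {a5.3}

Reachability decides: close wires over delta-identified ports.
through alpha, on inputs (a4, a1): {out.1} {out.2, a4.1} {out.3, a4.3} {a1.1} {a1.2, a1.3} {a4.2} (out.j = stage outer ports)
through beta, on inputs (a3, a4, a1): {out.1, a3.2} {out.2, a3.1, a4.3} {out.3} {a1.1} {a1.2, a1.3} {a3.3} {a4.1} {a4.2} (out.j = stage outer ports)
through gamma, on inputs (a5, a2): {out.1, a2.2, a5.2} {out.2} {out.3} {a2.1} {a2.3} {a5.1} {a5.3} (out.j = stage outer ports)
through delta, on inputs (a3, a4, a1, a5, a2): {out.1} {out.2, a3.2} {out.3} {a1.1} {a1.2, a1.3} {a2.1} {a2.2, a5.2} {a2.3} {a3.1, a4.3} {a3.3} {a4.1} {a4.2} {a5.1} {a5.3} (out.j = stage outer ports)


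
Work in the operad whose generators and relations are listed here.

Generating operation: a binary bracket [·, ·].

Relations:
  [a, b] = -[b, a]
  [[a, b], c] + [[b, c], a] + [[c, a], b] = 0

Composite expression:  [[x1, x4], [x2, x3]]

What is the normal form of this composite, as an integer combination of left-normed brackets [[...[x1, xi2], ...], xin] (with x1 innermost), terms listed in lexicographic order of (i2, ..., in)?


[[[x1, x4], x2], x3] - [[[x1, x4], x3], x2]

A multilinear Lie element is pinned by x1-initial words (x1 innermost).
Composite bracket: [[x1, x4], [x2, x3]]
Applying ab - ba throughout gives 8 signed words (2^3 = 8).
Only words starting with x1 matter:
  the word x1x4x2x3 carries sign +1 and contributes +[[[x1, x4], x2], x3]
  the word x1x4x3x2 carries sign -1 and contributes -[[[x1, x4], x3], x2]


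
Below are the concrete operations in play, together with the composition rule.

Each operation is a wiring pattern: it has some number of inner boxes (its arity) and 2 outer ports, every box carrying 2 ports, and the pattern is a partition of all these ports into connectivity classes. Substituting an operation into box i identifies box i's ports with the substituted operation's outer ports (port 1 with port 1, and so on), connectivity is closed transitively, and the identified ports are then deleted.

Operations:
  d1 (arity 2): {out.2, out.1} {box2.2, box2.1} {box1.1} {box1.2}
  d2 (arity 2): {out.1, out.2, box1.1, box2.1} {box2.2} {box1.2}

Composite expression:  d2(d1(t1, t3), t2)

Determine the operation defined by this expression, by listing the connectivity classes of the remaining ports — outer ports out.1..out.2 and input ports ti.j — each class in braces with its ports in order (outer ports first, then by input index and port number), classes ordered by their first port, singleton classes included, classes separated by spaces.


{out.1, out.2, t2.1} {t1.1} {t1.2} {t2.2} {t3.1, t3.2}

Substituting into d2 glues patterns; closure does the rest.
the subtree at d1 composes to {out.1, out.2} {t1.1} {t1.2} {t3.1, t3.2} on (t1, t3); out.j = own outer ports
the subtree at d2 composes to {out.1, out.2, t2.1} {t1.1} {t1.2} {t2.2} {t3.1, t3.2} on (t1, t3, t2); out.j = own outer ports


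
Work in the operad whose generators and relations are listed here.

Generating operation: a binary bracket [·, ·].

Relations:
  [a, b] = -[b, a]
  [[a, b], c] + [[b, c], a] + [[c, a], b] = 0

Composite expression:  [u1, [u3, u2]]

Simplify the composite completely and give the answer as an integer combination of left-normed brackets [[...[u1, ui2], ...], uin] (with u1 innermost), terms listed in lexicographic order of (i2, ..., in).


Left-normed coefficients sit on the u1-initial expansion words.
Composite bracket: [u1, [u3, u2]]
The bracket unfolds into 4 signed words via [a, b] = ab - ba (2^2 = 4).
Keep just the words that open with u1:
  word u1u2u3 has sign -1, contributing -[[u1, u2], u3]
  word u1u3u2 has sign +1, contributing +[[u1, u3], u2]

-[[u1, u2], u3] + [[u1, u3], u2]


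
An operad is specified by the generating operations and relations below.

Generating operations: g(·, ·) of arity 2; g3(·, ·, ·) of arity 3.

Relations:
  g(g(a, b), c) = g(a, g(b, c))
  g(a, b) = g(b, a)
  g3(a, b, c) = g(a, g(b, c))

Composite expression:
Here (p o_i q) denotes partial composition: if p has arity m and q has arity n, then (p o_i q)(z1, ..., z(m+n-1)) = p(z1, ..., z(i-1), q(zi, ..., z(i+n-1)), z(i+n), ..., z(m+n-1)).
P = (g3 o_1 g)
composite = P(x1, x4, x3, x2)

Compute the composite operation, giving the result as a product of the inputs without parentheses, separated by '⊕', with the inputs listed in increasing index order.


Key point: g3 commutes, so take the x-inputs in any fixed order.
g(x1, x4) collapses to x1 ⊕ x4
g3(g(x1, x4), x3, x2) collapses to x1 ⊕ x4 ⊕ x3 ⊕ x2
reordering the factors by index: x1 ⊕ x2 ⊕ x3 ⊕ x4

x1 ⊕ x2 ⊕ x3 ⊕ x4


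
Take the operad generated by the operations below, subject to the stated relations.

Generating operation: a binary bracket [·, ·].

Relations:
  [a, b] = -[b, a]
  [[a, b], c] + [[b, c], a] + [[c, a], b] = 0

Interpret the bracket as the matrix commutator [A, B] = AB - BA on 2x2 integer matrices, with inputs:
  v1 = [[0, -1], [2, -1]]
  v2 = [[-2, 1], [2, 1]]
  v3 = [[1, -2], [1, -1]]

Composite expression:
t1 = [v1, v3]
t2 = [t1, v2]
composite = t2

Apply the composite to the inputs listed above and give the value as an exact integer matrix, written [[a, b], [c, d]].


[[-3, 6], [-21, 3]]


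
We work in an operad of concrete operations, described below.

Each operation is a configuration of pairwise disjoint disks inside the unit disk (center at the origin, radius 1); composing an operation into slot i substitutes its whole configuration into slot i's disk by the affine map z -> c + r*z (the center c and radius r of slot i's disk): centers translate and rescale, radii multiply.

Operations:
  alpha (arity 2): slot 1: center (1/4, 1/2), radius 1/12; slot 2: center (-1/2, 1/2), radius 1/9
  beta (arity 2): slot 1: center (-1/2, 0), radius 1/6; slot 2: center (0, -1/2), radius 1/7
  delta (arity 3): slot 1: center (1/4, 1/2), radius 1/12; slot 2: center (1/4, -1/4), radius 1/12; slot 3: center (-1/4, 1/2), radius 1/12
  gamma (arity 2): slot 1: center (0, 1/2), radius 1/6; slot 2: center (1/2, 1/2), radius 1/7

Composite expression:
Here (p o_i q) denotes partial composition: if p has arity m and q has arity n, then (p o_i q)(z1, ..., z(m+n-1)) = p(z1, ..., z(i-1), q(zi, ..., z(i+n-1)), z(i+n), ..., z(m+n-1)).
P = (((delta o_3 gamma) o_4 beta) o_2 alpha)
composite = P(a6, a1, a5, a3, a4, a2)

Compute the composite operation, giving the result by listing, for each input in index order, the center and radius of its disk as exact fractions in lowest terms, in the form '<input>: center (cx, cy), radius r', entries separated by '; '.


a1: center (13/48, -5/24), radius 1/144; a2: center (-5/24, 15/28), radius 1/588; a3: center (-1/4, 13/24), radius 1/72; a4: center (-3/14, 13/24), radius 1/504; a5: center (5/24, -5/24), radius 1/108; a6: center (1/4, 1/2), radius 1/12

Only the slot chain above each a matters under delta; compose those maps.
input a6: applying the 1 nested substitution gives center (1/4, 1/2), radius 1/12
input a1: applying the 2 nested substitutions gives center (13/48, -5/24), radius 1/144
input a5: applying the 2 nested substitutions gives center (5/24, -5/24), radius 1/108
input a3: applying the 2 nested substitutions gives center (-1/4, 13/24), radius 1/72
input a4: applying the 3 nested substitutions gives center (-3/14, 13/24), radius 1/504
input a2: applying the 3 nested substitutions gives center (-5/24, 15/28), radius 1/588


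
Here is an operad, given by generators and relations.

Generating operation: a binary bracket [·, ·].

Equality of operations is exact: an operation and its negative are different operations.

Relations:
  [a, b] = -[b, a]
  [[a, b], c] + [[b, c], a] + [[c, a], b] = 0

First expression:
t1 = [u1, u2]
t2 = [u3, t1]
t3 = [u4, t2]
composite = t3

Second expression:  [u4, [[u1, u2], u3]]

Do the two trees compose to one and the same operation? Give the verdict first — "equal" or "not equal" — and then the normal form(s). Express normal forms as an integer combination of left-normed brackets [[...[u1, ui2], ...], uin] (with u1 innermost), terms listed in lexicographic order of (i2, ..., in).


not equal — first [[[u1, u2], u3], u4], second -[[[u1, u2], u3], u4]

The first expression reduces to [[[u1, u2], u3], u4]
The second expression reduces to -[[[u1, u2], u3], u4]
No match — not equal.


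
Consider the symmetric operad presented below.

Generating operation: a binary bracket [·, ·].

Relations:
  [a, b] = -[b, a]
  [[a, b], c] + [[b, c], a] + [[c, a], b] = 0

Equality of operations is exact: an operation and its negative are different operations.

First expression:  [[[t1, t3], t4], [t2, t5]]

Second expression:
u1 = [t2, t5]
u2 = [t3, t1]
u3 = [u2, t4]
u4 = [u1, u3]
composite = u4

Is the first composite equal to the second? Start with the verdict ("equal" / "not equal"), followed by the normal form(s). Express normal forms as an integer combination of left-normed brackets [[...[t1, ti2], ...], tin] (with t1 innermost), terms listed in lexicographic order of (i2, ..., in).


Reducing the first expression gives [[[[t1, t3], t4], t2], t5] - [[[[t1, t3], t4], t5], t2]
Reducing the second expression gives [[[[t1, t3], t4], t2], t5] - [[[[t1, t3], t4], t5], t2]
Both agree, so they are equal.

equal — both sides give [[[[t1, t3], t4], t2], t5] - [[[[t1, t3], t4], t5], t2]


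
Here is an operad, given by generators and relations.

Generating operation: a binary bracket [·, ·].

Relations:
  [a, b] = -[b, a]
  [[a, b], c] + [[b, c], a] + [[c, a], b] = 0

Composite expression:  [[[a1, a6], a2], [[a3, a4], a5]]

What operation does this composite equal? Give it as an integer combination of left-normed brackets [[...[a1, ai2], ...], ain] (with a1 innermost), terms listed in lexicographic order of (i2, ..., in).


[[[[[a1, a6], a2], a3], a4], a5] - [[[[[a1, a6], a2], a4], a3], a5] - [[[[[a1, a6], a2], a5], a3], a4] + [[[[[a1, a6], a2], a5], a4], a3]

Skip Jacobi rewriting: expand, keep a1-initial words, read off terms.
Composite bracket: [[[a1, a6], a2], [[a3, a4], a5]]
Full expansion: 32 signed words from ab - ba (2^5 = 32).
Keep just the words that open with a1:
  from a1a6a2a3a4a5, sign +1: term +[[[[[a1, a6], a2], a3], a4], a5]
  from a1a6a2a4a3a5, sign -1: term -[[[[[a1, a6], a2], a4], a3], a5]
  from a1a6a2a5a3a4, sign -1: term -[[[[[a1, a6], a2], a5], a3], a4]
  from a1a6a2a5a4a3, sign +1: term +[[[[[a1, a6], a2], a5], a4], a3]


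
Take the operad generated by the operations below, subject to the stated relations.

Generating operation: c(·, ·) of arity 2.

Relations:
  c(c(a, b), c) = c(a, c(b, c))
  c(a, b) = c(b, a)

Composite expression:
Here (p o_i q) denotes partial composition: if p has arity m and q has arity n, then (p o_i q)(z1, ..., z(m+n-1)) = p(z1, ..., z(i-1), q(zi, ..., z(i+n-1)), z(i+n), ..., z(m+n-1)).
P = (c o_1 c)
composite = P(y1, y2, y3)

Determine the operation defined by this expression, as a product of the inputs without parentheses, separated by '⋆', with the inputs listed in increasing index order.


y1 ⋆ y2 ⋆ y3

With c associative and commutative, the y-input set is all that matters.
c(y1, y2) reduces to y1 ⋆ y2
c(c(y1, y2), y3) reduces to y1 ⋆ y2 ⋆ y3
sorting the factors by input index: y1 ⋆ y2 ⋆ y3


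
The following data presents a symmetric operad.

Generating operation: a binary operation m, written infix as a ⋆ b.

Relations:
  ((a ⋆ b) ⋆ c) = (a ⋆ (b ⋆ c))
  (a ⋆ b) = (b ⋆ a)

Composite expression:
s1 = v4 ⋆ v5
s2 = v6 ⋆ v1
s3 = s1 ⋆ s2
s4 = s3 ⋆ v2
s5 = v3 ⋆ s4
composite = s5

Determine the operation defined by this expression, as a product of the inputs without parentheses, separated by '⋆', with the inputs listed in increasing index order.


Reordering under m is free, so list the v-inputs canonically.
(v4 ⋆ v5) spells out as v4 ⋆ v5
(v6 ⋆ v1) spells out as v6 ⋆ v1
((v4 ⋆ v5) ⋆ (v6 ⋆ v1)) spells out as v4 ⋆ v5 ⋆ v6 ⋆ v1
(((v4 ⋆ v5) ⋆ (v6 ⋆ v1)) ⋆ v2) spells out as v4 ⋆ v5 ⋆ v6 ⋆ v1 ⋆ v2
(v3 ⋆ (((v4 ⋆ v5) ⋆ (v6 ⋆ v1)) ⋆ v2)) spells out as v3 ⋆ v4 ⋆ v5 ⋆ v6 ⋆ v1 ⋆ v2
putting the inputs in ascending order: v1 ⋆ v2 ⋆ v3 ⋆ v4 ⋆ v5 ⋆ v6

v1 ⋆ v2 ⋆ v3 ⋆ v4 ⋆ v5 ⋆ v6


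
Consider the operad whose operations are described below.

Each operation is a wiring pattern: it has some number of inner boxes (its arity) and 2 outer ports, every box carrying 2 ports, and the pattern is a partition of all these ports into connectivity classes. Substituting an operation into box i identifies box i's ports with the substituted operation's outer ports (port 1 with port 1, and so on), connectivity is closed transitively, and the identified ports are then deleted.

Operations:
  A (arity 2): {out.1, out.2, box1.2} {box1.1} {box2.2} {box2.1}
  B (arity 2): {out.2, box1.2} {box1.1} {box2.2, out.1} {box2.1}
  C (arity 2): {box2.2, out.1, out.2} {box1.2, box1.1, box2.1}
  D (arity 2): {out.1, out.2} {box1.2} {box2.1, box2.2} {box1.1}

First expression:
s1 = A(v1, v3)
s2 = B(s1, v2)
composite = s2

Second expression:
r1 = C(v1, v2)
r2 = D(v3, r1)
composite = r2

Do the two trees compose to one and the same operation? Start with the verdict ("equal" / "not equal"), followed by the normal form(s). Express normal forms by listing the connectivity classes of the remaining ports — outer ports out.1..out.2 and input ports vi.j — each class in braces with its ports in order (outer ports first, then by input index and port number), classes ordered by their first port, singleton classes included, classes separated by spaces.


not equal; first: {out.1, v2.2} {out.2, v1.2} {v1.1} {v2.1} {v3.1} {v3.2}; second: {out.1, out.2} {v1.1, v1.2, v2.1} {v2.2} {v3.1} {v3.2}

Reducing the first expression gives {out.1, v2.2} {out.2, v1.2} {v1.1} {v2.1} {v3.1} {v3.2}
Reducing the second expression gives {out.1, out.2} {v1.1, v1.2, v2.1} {v2.2} {v3.1} {v3.2}
No match — not equal.


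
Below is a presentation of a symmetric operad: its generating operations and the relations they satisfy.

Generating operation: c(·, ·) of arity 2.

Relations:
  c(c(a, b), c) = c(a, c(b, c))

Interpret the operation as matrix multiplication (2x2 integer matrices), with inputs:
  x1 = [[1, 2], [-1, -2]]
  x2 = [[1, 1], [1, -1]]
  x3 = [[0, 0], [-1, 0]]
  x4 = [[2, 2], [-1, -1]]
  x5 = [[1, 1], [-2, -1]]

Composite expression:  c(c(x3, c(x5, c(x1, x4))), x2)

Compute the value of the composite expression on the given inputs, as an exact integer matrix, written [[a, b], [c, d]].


[[0, 0], [0, 0]]

c(x1, x4) = [[0, 0], [0, 0]]
c(x5, c(x1, x4)) = [[0, 0], [0, 0]]
c(x3, c(x5, c(x1, x4))) = [[0, 0], [0, 0]]
c(c(x3, c(x5, c(x1, x4))), x2) = [[0, 0], [0, 0]]


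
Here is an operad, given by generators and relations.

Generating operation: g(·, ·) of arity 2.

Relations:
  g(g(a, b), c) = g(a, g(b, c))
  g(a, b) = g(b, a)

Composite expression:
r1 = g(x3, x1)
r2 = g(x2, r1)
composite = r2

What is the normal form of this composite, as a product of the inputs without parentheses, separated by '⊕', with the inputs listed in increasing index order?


x1 ⊕ x2 ⊕ x3

Shape and order are irrelevant to g; the x-input set decides.
g(x3, x1) linearizes to x3 ⊕ x1
g(x2, g(x3, x1)) linearizes to x2 ⊕ x3 ⊕ x1
sorting the factors by input index: x1 ⊕ x2 ⊕ x3


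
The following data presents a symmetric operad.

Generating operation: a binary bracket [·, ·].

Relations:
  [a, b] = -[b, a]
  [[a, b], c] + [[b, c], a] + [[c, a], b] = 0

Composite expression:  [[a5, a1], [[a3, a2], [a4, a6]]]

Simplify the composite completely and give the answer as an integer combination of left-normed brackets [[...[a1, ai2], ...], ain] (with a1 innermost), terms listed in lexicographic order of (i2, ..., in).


In the tensor algebra, words opening a1 carry the a1-anchored form.
Composite bracket: [[a5, a1], [[a3, a2], [a4, a6]]]
Expanding via [a, b] = ab - ba: 32 signed words (2^5 = 32).
Words beginning with a1 determine it all:
  word a1a5a2a3a4a6 has sign +1, contributing +[[[[[a1, a5], a2], a3], a4], a6]
  word a1a5a2a3a6a4 has sign -1, contributing -[[[[[a1, a5], a2], a3], a6], a4]
  word a1a5a3a2a4a6 has sign -1, contributing -[[[[[a1, a5], a3], a2], a4], a6]
  word a1a5a3a2a6a4 has sign +1, contributing +[[[[[a1, a5], a3], a2], a6], a4]
  word a1a5a4a6a2a3 has sign -1, contributing -[[[[[a1, a5], a4], a6], a2], a3]
  word a1a5a4a6a3a2 has sign +1, contributing +[[[[[a1, a5], a4], a6], a3], a2]
  word a1a5a6a4a2a3 has sign +1, contributing +[[[[[a1, a5], a6], a4], a2], a3]
  word a1a5a6a4a3a2 has sign -1, contributing -[[[[[a1, a5], a6], a4], a3], a2]

[[[[[a1, a5], a2], a3], a4], a6] - [[[[[a1, a5], a2], a3], a6], a4] - [[[[[a1, a5], a3], a2], a4], a6] + [[[[[a1, a5], a3], a2], a6], a4] - [[[[[a1, a5], a4], a6], a2], a3] + [[[[[a1, a5], a4], a6], a3], a2] + [[[[[a1, a5], a6], a4], a2], a3] - [[[[[a1, a5], a6], a4], a3], a2]


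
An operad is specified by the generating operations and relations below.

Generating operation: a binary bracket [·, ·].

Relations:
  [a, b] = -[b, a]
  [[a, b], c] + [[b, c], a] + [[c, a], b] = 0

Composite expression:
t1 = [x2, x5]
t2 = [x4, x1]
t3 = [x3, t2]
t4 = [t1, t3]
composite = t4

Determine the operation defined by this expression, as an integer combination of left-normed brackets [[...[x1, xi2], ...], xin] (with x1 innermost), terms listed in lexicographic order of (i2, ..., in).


-[[[[x1, x4], x3], x2], x5] + [[[[x1, x4], x3], x5], x2]

Skip Jacobi rewriting: expand, keep x1-initial words, read off terms.
Composite bracket: [[x2, x5], [x3, [x4, x1]]]
Applying ab - ba throughout gives 16 signed words (2^4 = 16).
Coefficients come from the x1-initial words:
  sign of x1x4x3x2x5 is -1, so it contributes -[[[[x1, x4], x3], x2], x5]
  sign of x1x4x3x5x2 is +1, so it contributes +[[[[x1, x4], x3], x5], x2]


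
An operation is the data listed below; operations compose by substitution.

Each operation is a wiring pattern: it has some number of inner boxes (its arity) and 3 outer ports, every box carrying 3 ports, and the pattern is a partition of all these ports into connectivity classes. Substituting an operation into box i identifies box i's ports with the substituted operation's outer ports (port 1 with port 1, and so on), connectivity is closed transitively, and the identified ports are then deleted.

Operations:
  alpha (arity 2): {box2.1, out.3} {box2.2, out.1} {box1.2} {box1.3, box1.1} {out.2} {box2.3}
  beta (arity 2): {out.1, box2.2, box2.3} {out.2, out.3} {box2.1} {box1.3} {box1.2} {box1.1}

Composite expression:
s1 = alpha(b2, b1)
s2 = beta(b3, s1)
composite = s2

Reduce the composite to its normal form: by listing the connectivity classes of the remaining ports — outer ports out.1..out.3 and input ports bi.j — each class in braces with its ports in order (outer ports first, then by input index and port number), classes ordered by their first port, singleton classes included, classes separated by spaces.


{out.1, b1.1} {out.2, out.3} {b1.2} {b1.3} {b2.1, b2.3} {b2.2} {b3.1} {b3.2} {b3.3}

Two ports join when wires chain via beta-identified ports.
alpha over (b2, b1) gives {out.1, b1.2} {out.2} {out.3, b1.1} {b1.3} {b2.1, b2.3} {b2.2}, out.j being that stage's outer ports
beta over (b3, b2, b1) gives {out.1, b1.1} {out.2, out.3} {b1.2} {b1.3} {b2.1, b2.3} {b2.2} {b3.1} {b3.2} {b3.3}, out.j being that stage's outer ports


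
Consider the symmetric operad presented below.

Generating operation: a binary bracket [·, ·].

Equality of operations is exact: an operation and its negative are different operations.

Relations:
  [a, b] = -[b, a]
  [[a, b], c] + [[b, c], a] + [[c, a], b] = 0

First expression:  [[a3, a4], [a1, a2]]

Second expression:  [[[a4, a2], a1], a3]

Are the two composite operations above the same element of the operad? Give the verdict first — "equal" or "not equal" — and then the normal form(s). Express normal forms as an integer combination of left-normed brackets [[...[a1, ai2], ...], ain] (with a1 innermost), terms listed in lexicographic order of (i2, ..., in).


not equal; first: -[[[a1, a2], a3], a4] + [[[a1, a2], a4], a3]; second: [[[a1, a2], a4], a3] - [[[a1, a4], a2], a3]

In normal form, the first expression is -[[[a1, a2], a3], a4] + [[[a1, a2], a4], a3]
In normal form, the second expression is [[[a1, a2], a4], a3] - [[[a1, a4], a2], a3]
The forms do not match — not equal.


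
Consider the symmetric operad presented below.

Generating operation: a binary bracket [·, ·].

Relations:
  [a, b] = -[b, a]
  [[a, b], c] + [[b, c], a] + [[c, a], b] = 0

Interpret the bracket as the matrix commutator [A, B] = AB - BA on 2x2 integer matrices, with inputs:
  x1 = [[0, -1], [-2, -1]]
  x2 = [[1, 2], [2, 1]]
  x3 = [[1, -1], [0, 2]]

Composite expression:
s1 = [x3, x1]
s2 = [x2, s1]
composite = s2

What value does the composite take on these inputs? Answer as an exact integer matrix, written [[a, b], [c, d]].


[[-8, -8], [8, 8]]

[x3, x1] = [[2, 2], [-2, -2]]
[x2, [x3, x1]] = [[-8, -8], [8, 8]]


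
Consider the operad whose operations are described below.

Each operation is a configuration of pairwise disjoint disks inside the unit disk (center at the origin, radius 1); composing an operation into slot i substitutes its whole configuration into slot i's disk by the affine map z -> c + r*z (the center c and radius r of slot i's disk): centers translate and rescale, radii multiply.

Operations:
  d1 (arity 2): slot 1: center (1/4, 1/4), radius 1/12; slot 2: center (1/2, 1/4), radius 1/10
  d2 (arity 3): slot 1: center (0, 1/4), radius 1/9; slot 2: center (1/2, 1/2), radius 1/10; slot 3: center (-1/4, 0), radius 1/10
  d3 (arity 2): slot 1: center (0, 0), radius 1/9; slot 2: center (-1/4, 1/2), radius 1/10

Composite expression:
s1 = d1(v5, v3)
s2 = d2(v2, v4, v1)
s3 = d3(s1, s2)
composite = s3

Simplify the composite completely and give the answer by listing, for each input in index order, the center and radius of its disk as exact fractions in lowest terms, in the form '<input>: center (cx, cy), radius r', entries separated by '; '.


v1: center (-11/40, 1/2), radius 1/100; v2: center (-1/4, 21/40), radius 1/90; v3: center (1/18, 1/36), radius 1/90; v4: center (-1/5, 11/20), radius 1/100; v5: center (1/36, 1/36), radius 1/108

Below d3, radii multiply path by path; the v-disk centers shift.
tracing v5 down its 2-map path: center (1/36, 1/36), radius 1/108
tracing v3 down its 2-map path: center (1/18, 1/36), radius 1/90
tracing v2 down its 2-map path: center (-1/4, 21/40), radius 1/90
tracing v4 down its 2-map path: center (-1/5, 11/20), radius 1/100
tracing v1 down its 2-map path: center (-11/40, 1/2), radius 1/100


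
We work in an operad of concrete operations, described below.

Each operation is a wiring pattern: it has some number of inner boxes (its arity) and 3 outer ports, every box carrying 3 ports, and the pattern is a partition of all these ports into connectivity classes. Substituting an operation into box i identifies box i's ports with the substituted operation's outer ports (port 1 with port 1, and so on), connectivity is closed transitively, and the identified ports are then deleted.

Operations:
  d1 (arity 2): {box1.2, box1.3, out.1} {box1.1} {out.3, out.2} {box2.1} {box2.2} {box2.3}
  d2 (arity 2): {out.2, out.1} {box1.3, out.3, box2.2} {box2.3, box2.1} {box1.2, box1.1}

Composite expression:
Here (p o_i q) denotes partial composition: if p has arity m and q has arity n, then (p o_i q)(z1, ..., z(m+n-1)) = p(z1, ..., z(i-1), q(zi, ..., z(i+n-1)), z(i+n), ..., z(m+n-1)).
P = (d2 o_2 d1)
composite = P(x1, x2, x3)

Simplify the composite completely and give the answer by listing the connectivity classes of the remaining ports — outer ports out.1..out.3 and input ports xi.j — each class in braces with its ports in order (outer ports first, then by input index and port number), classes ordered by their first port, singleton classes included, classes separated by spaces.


{out.1, out.2} {out.3, x1.3, x2.2, x2.3} {x1.1, x1.2} {x2.1} {x3.1} {x3.2} {x3.3}

After gluing at d2, chains via deleted ports link the x-ports.
after d1, the pattern on (x2, x3) reads {out.1, x2.2, x2.3} {out.2, out.3} {x2.1} {x3.1} {x3.2} {x3.3} (out.j = its outer ports)
after d2, the pattern on (x1, x2, x3) reads {out.1, out.2} {out.3, x1.3, x2.2, x2.3} {x1.1, x1.2} {x2.1} {x3.1} {x3.2} {x3.3} (out.j = its outer ports)


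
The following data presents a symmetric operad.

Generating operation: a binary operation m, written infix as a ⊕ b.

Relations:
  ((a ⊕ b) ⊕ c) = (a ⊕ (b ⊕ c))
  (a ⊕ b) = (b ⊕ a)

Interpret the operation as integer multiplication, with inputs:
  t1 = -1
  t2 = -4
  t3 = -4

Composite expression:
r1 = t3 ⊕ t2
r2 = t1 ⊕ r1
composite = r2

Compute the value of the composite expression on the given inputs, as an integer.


-16

(t3 ⊕ t2) = 16
(t1 ⊕ (t3 ⊕ t2)) = -16


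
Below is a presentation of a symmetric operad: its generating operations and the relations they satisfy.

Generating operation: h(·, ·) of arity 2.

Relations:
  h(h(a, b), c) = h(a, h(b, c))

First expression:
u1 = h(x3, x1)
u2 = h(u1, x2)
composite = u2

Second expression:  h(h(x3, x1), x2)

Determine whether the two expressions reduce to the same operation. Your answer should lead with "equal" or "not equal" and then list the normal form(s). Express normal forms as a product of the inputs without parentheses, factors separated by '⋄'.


The first composite normalizes to x3 ⋄ x1 ⋄ x2
The second composite normalizes to x3 ⋄ x1 ⋄ x2
Same normal form: equal.

equal; the common form is x3 ⋄ x1 ⋄ x2


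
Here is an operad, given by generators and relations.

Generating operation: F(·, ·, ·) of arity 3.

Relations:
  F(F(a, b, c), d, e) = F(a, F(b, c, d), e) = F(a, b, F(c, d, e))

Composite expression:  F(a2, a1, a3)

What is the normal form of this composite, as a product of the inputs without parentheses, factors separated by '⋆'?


Key point: F is associative — brackets drop, the a-order remains.
F(a2, a1, a3) linearizes to a2 ⋆ a1 ⋆ a3

a2 ⋆ a1 ⋆ a3


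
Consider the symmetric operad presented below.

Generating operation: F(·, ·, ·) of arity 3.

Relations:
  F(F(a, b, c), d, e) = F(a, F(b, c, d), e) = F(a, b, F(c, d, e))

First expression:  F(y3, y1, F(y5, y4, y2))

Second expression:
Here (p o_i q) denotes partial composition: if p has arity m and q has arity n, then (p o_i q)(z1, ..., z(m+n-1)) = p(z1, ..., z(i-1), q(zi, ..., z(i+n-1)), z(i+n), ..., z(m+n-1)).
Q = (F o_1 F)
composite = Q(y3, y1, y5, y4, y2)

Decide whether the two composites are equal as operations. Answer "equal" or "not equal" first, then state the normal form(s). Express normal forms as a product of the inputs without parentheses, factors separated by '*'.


Reducing the first expression gives y3 * y1 * y5 * y4 * y2
Reducing the second expression gives y3 * y1 * y5 * y4 * y2
Same normal form: equal.

equal: each reduces to y3 * y1 * y5 * y4 * y2


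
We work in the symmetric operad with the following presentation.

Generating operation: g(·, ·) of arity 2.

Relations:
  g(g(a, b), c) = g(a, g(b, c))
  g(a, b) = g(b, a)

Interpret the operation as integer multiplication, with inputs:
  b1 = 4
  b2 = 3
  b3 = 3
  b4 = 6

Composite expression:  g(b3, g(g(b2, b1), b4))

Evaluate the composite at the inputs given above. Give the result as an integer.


216

g(b2, b1) = 12
g(g(b2, b1), b4) = 72
g(b3, g(g(b2, b1), b4)) = 216


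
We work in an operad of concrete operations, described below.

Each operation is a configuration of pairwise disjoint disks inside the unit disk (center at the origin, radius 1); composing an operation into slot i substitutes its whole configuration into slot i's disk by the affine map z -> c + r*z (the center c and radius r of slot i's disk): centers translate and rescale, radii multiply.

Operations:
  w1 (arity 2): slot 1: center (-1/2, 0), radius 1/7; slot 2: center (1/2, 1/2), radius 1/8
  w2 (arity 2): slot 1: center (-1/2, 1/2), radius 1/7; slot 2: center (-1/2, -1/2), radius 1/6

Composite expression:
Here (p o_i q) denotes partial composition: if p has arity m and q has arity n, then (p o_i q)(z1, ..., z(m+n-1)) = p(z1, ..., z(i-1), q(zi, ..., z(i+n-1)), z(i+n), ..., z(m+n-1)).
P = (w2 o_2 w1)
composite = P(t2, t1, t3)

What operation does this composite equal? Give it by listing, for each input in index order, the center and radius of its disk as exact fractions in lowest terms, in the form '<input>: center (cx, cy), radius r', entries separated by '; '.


t1: center (-7/12, -1/2), radius 1/42; t2: center (-1/2, 1/2), radius 1/7; t3: center (-5/12, -5/12), radius 1/48

Each t-disk chains the slot maps above it in w2; radii multiply.
input t2: applying the 1 nested substitution gives center (-1/2, 1/2), radius 1/7
input t1: applying the 2 nested substitutions gives center (-7/12, -1/2), radius 1/42
input t3: applying the 2 nested substitutions gives center (-5/12, -5/12), radius 1/48


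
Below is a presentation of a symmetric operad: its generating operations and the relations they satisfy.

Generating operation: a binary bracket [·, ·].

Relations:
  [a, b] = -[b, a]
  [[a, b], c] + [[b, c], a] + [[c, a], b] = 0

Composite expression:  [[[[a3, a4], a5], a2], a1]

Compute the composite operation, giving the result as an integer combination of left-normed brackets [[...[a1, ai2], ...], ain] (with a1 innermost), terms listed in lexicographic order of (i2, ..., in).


[[[[a1, a2], a3], a4], a5] - [[[[a1, a2], a4], a3], a5] - [[[[a1, a2], a5], a3], a4] + [[[[a1, a2], a5], a4], a3] - [[[[a1, a3], a4], a5], a2] + [[[[a1, a4], a3], a5], a2] + [[[[a1, a5], a3], a4], a2] - [[[[a1, a5], a4], a3], a2]

Left-normed coefficients sit on the a1-initial expansion words.
Composite bracket: [[[[a3, a4], a5], a2], a1]
The bracket unfolds into 16 signed words via [a, b] = ab - ba (2^4 = 16).
The a1-initial words carry the normal form:
  word a1a2a3a4a5 has sign +1, contributing +[[[[a1, a2], a3], a4], a5]
  word a1a2a4a3a5 has sign -1, contributing -[[[[a1, a2], a4], a3], a5]
  word a1a2a5a3a4 has sign -1, contributing -[[[[a1, a2], a5], a3], a4]
  word a1a2a5a4a3 has sign +1, contributing +[[[[a1, a2], a5], a4], a3]
  word a1a3a4a5a2 has sign -1, contributing -[[[[a1, a3], a4], a5], a2]
  word a1a4a3a5a2 has sign +1, contributing +[[[[a1, a4], a3], a5], a2]
  word a1a5a3a4a2 has sign +1, contributing +[[[[a1, a5], a3], a4], a2]
  word a1a5a4a3a2 has sign -1, contributing -[[[[a1, a5], a4], a3], a2]
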